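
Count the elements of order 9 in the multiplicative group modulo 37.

6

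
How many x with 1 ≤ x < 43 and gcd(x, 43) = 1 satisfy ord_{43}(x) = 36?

φ(43) = 43 − 1 = 42 = 2 · 3 · 7.
Since (Z/43Z)^× is cyclic of order 42, the number of elements of order d is φ(d) when d | 42 and 0 otherwise.
Here 42 is not a multiple of 36, so there are no elements of order 36.

0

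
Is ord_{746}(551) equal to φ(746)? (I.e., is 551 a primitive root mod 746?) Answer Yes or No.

φ(746) = φ(2)·φ(373) = 1·372 = 372 = 2^2 · 3 · 31.
An element g generates (Z/746Z)^× iff g^(372/q) ≢ 1 (mod 746) for each prime q ∈ {2, 3, 31}.
551^186 ≡ 745 (mod 746)  [q = 2: ≢ 1 ✓]
551^124 ≡ 461 (mod 746)  [q = 3: ≢ 1 ✓]
551^12 ≡ 739 (mod 746)  [q = 31: ≢ 1 ✓]
All checks pass, so 551 has order 372 and is a primitive root modulo 746.

Yes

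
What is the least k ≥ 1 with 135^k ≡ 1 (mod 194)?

ord(135) | φ(194) = φ(2)·φ(97) = 1·96 = 96 = 2^5 · 3.
Divisors of 96: 1, 2, 3, 4, 6, 8, 12, 16, 24, 32, 48, 96.
Evaluate successive powers at the divisors of 96:
135^1 ≡ 135
135^2 ≡ 183
135^3 ≡ 67
135^4 ≡ 121
135^6 ≡ 27
135^8 ≡ 91
135^12 ≡ 147
135^16 ≡ 133
135^24 ≡ 75
135^32 ≡ 35
135^48 ≡ 193
135^96 ≡ 1
Hence ord(135) = 96.

96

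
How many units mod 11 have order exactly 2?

1

φ(11) = 11 − 1 = 10 = 2 · 5.
Since (Z/11Z)^× is cyclic of order 10, the number of elements of order d is φ(d) when d | 10 and 0 otherwise.
2 | 10, and φ(2) = 2 − 1 = 1.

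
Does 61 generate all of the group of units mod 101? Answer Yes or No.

Yes

φ(101) = 101 − 1 = 100 = 2^2 · 5^2.
It suffices to check that the order of 61 is not a proper divisor of 100: compute 61^(100/q) for q ∈ {2, 5}.
61^50 ≡ 100 (mod 101)  [q = 2: ≢ 1 ✓]
61^20 ≡ 36 (mod 101)  [q = 5: ≢ 1 ✓]
All checks pass, so 61 has order 100 and is a primitive root modulo 101.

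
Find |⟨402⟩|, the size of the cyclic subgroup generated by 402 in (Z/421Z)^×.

140

By Lagrange's theorem, ord_421(402) divides φ(421) = 421 − 1 = 420 = 2^2 · 3 · 5 · 7.
Divisors of 420: 1, 2, 3, 4, 5, 6, 7, 10, 12, 14, 15, 20, 21, 28, 30, 35, 42, 60, 70, 84, 105, 140, 210, 420.
Compute 402^d (mod 421) for the divisors d until we hit 1:
402^1 ≡ 402
402^2 ≡ 361
402^3 ≡ 298
402^4 ≡ 232
402^5 ≡ 223
402^6 ≡ 394
402^7 ≡ 92
402^10 ≡ 51
402^12 ≡ 308
402^14 ≡ 44
402^15 ≡ 6
402^20 ≡ 75
402^21 ≡ 259
402^28 ≡ 252
402^30 ≡ 36
402^35 ≡ 29
402^42 ≡ 142
402^60 ≡ 33
402^70 ≡ 420
402^84 ≡ 377
402^105 ≡ 392
402^140 ≡ 1
Therefore the multiplicative order of 402 modulo 421 is 140.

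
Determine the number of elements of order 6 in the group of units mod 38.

φ(38) = φ(2)·φ(19) = 1·18 = 18 = 2 · 3^2.
(Z/38Z)^× is cyclic (|G| = 18); a cyclic group of order m has exactly φ(d) elements of each order d | m, and none otherwise.
6 = 2 · 3 divides 18, and φ(6) = 2.

2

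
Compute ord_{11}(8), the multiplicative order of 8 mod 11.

10

Since 8 ∈ (Z/11Z)^×, its order divides φ(11) = 11 − 1 = 10 = 2 · 5.
Divisors of 10: 1, 2, 5, 10.
Test each divisor d:
8^1 ≡ 8 (mod 11)
8^2 ≡ 9 (mod 11)
8^5 ≡ 10 (mod 11)
8^10 ≡ 1 (mod 11) ✓
The smallest such exponent is 10, so the order of 8 is 10.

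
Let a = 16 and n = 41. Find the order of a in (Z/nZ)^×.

5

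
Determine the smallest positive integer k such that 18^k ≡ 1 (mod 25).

By Lagrange's theorem, ord_25(18) divides φ(25) = φ(5^2) = 5·(5−1) = 20 = 2^2 · 5.
Divisors of 20: 1, 2, 4, 5, 10, 20.
Evaluate successive powers at the divisors of 20:
18^1 ≡ 18 (mod 25)
18^2 ≡ 24 (mod 25)
18^4 ≡ 1 (mod 25) ✓
So ord_25(18) = 4.

4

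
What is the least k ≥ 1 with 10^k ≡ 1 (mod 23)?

The order of 10 must divide φ(23) = 23 − 1 = 22 = 2 · 11.
Divisors of 22: 1, 2, 11, 22.
Compute 10^d (mod 23) for the divisors d until we hit 1:
10^1 ≡ 10 (mod 23)
10^2 ≡ 8 (mod 23)
10^11 ≡ 22 (mod 23)
10^22 ≡ 1 (mod 23) ✓
The smallest such exponent is 22, so the order of 10 is 22.

22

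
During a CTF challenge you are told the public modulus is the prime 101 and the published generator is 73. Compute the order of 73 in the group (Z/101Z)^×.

100

ord(73) | φ(101) = 101 − 1 = 100 = 2^2 · 5^2.
Divisors of 100: 1, 2, 4, 5, 10, 20, 25, 50, 100.
Evaluate successive powers at the divisors of 100:
73^1 ≡ 73
73^2 ≡ 77
73^4 ≡ 71
73^5 ≡ 32
73^10 ≡ 14
73^20 ≡ 95
73^25 ≡ 10
73^50 ≡ 100
73^100 ≡ 1
Therefore the multiplicative order of 73 modulo 101 is 100.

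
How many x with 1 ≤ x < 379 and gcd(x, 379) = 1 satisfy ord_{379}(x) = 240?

0

φ(379) = 379 − 1 = 378 = 2 · 3^3 · 7.
Since (Z/379Z)^× is cyclic of order 378, the number of elements of order d is φ(d) when d | 378 and 0 otherwise.
240 does not divide 378, so no element of (Z/379Z)^× has order 240.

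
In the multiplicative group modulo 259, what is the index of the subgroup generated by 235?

6

ord(235) | φ(259) = φ(7·37) = (7−1)·(37−1) = 6·36 = 216 = 2^3 · 3^3.
Divisors of 216: 1, 2, 3, 4, 6, 8, 9, 12, 18, 24, 27, 36, 54, 72, 108, 216.
Check 235^d mod 259 for each divisor in increasing order:
235^1 ≡ 235 (mod 259)
235^2 ≡ 58 (mod 259)
235^3 ≡ 162 (mod 259)
235^4 ≡ 256 (mod 259)
235^6 ≡ 85 (mod 259)
235^8 ≡ 9 (mod 259)
235^9 ≡ 43 (mod 259)
235^12 ≡ 232 (mod 259)
235^18 ≡ 36 (mod 259)
235^24 ≡ 211 (mod 259)
235^27 ≡ 253 (mod 259)
235^36 ≡ 1 (mod 259) ✓
The order of 235 is 36, so the subgroup it generates has 36 elements.
Index = |(Z/259Z)^×| / |⟨235⟩| = 216 / 36 = 6.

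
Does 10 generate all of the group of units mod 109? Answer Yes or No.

Yes

φ(109) = 109 − 1 = 108 = 2^2 · 3^3.
Test 10^(108/q) mod 109 for each prime factor q of 108:
10^54 ≡ 108 (mod 109)  [q = 2: ≢ 1 ✓]
10^36 ≡ 63 (mod 109)  [q = 3: ≢ 1 ✓]
None equal 1, so ord_109(10) = 108: 10 is a primitive root.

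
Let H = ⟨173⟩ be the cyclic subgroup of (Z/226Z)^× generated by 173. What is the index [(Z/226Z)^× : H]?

The order of 173 must divide φ(226) = φ(2)·φ(113) = 1·112 = 112 = 2^4 · 7.
Divisors of 112: 1, 2, 4, 7, 8, 14, 16, 28, 56, 112.
Evaluate successive powers at the divisors of 112:
173^1 ≡ 173 (mod 226)
173^2 ≡ 97 (mod 226)
173^4 ≡ 143 (mod 226)
173^7 ≡ 15 (mod 226)
173^8 ≡ 109 (mod 226)
173^14 ≡ 225 (mod 226)
173^16 ≡ 129 (mod 226)
173^28 ≡ 1 (mod 226) ✓
Thus |⟨173⟩| = ord(173) = 28.
[(Z/226Z)^× : ⟨173⟩] = 112/28 = 4.

4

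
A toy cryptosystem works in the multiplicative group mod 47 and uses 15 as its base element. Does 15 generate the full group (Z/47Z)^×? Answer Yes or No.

Yes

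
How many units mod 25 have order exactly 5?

φ(25) = φ(5^2) = 5·(5−1) = 20 = 2^2 · 5.
In a cyclic group of order 20, there are φ(d) elements of order d for each divisor d of 20, and zero for non-divisors.
5 | 20, and φ(5) = 5 − 1 = 4.

4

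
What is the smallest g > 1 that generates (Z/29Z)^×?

2

φ(29) = 29 − 1 = 28 = 2^2 · 7.
Test candidates g = 2, 3, … against the prime factors q ∈ {2, 7} of φ(29): g is a generator iff g^(28/q) ≢ 1 for every such q.
g = 2: 2^14 ≡ 28; 2^4 ≡ 16 — none is 1, so 2 is a primitive root.
Hence the least primitive root of 29 is 2.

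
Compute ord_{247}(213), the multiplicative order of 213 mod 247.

By Lagrange's theorem, ord_247(213) divides φ(247) = φ(13·19) = (13−1)·(19−1) = 12·18 = 216 = 2^3 · 3^3.
Divisors of 216: 1, 2, 3, 4, 6, 8, 9, 12, 18, 24, 27, 36, 54, 72, 108, 216.
Compute 213^d (mod 247) for the divisors d until we hit 1:
213^1 ≡ 213
213^2 ≡ 168
213^3 ≡ 216
213^4 ≡ 66
213^6 ≡ 220
213^8 ≡ 157
213^9 ≡ 96
213^12 ≡ 235
213^18 ≡ 77
213^24 ≡ 144
213^27 ≡ 229
213^36 ≡ 1
The smallest such exponent is 36, so the order of 213 is 36.

36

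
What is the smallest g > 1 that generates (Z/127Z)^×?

3

φ(127) = 127 − 1 = 126 = 2 · 3^2 · 7.
Test candidates g = 2, 3, … against the prime factors q ∈ {2, 3, 7} of φ(127): g is a generator iff g^(126/q) ≢ 1 for every such q.
g = 2: 2^63 ≡ 1 — hits 1, so not a primitive root.
g = 3: 3^63 ≡ 126; 3^42 ≡ 107; 3^18 ≡ 4 — none is 1, so 3 is a primitive root.
Hence the least primitive root of 127 is 3.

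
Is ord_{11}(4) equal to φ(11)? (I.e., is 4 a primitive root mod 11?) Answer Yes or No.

φ(11) = 11 − 1 = 10 = 2 · 5.
Test 4^(10/q) mod 11 for each prime factor q of 10:
4^5 ≡ 1 (mod 11)  [q = 2: ≡ 1 ✗]
4^2 ≡ 5 (mod 11)  [q = 5: ≢ 1 ✓]
The check at q = 2 fails, so 4 generates a proper subgroup.

No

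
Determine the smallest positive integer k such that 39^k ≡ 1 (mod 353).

176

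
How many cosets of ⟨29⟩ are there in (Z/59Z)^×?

2

The order of 29 must divide φ(59) = 59 − 1 = 58 = 2 · 29.
Divisors of 58: 1, 2, 29, 58.
Compute 29^d (mod 59) for the divisors d until we hit 1:
29^1 ≡ 29 (mod 59)
29^2 ≡ 15 (mod 59)
29^29 ≡ 1 (mod 59) ✓
So ord_59(29) = 29, hence |⟨29⟩| = 29.
[(Z/59Z)^× : ⟨29⟩] = 58/29 = 2.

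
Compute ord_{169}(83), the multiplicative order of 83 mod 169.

The order of 83 must divide φ(169) = φ(13^2) = 13·(13−1) = 156 = 2^2 · 3 · 13.
Divisors of 156: 1, 2, 3, 4, 6, 12, 13, 26, 39, 52, 78, 156.
Test each divisor d:
83^1 ≡ 83
83^2 ≡ 129
83^3 ≡ 60
83^4 ≡ 79
83^6 ≡ 51
83^12 ≡ 66
83^13 ≡ 70
83^26 ≡ 168
83^39 ≡ 99
83^52 ≡ 1
Hence ord(83) = 52.

52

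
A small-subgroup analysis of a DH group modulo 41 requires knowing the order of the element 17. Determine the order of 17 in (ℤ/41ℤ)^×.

The order of 17 must divide φ(41) = 41 − 1 = 40 = 2^3 · 5.
Divisors of 40: 1, 2, 4, 5, 8, 10, 20, 40.
Test each divisor d:
17^1 ≡ 17
17^2 ≡ 2
17^4 ≡ 4
17^5 ≡ 27
17^8 ≡ 16
17^10 ≡ 32
17^20 ≡ 40
17^40 ≡ 1
The smallest such exponent is 40, so the order of 17 is 40.

40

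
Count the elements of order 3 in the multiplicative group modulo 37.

2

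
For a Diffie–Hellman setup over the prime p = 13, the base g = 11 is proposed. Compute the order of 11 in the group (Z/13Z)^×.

By Lagrange's theorem, ord_13(11) divides φ(13) = 13 − 1 = 12 = 2^2 · 3.
Divisors of 12: 1, 2, 3, 4, 6, 12.
Compute 11^d (mod 13) for the divisors d until we hit 1:
11^1 ≡ 11 (mod 13)
11^2 ≡ 4 (mod 13)
11^3 ≡ 5 (mod 13)
11^4 ≡ 3 (mod 13)
11^6 ≡ 12 (mod 13)
11^12 ≡ 1 (mod 13) ✓
Hence ord(11) = 12.

12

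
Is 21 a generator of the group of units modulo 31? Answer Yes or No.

φ(31) = 31 − 1 = 30 = 2 · 3 · 5.
Test 21^(30/q) mod 31 for each prime factor q of 30:
21^15 ≡ 30 (mod 31)  [q = 2: ≢ 1 ✓]
21^10 ≡ 5 (mod 31)  [q = 3: ≢ 1 ✓]
21^6 ≡ 2 (mod 31)  [q = 5: ≢ 1 ✓]
None equal 1, so ord_31(21) = 30: 21 is a primitive root.

Yes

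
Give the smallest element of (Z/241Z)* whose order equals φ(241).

φ(241) = 241 − 1 = 240 = 2^4 · 3 · 5.
g is a primitive root iff g^(240/q) ≢ 1 (mod 241) for each prime q ∈ {2, 3, 5}.
g = 2: 2^120 ≡ 1 — hits 1, so not a primitive root.
g = 3: 3^120 ≡ 1 — hits 1, so not a primitive root.
g = 4: 4^120 ≡ 1 — hits 1, so not a primitive root.
g = 5: 5^120 ≡ 1 — hits 1, so not a primitive root.
g = 6: 6^120 ≡ 1 — hits 1, so not a primitive root.
g = 7: 7^120 ≡ 240; 7^80 ≡ 15; 7^48 ≡ 91 — none is 1, so 7 is a primitive root.
So 7 is the smallest generator of (Z/241Z)^×.

7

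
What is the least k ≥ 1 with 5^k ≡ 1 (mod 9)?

6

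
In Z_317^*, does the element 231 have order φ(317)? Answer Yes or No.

Yes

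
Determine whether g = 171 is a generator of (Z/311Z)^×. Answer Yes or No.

No

φ(311) = 311 − 1 = 310 = 2 · 5 · 31.
Test 171^(310/q) mod 311 for each prime factor q of 310:
171^155 ≡ 310 (mod 311)  [q = 2: ≢ 1 ✓]
171^62 ≡ 1 (mod 311)  [q = 5: ≡ 1 ✗]
171^10 ≡ 13 (mod 311)  [q = 31: ≢ 1 ✓]
Since 171^62 ≡ 1, the order of 171 divides 62 < 310, so 171 is not a primitive root.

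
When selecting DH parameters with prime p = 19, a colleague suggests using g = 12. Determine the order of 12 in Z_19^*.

6

ord(12) | φ(19) = 19 − 1 = 18 = 2 · 3^2.
Divisors of 18: 1, 2, 3, 6, 9, 18.
Evaluate successive powers at the divisors of 18:
12^1 ≡ 12
12^2 ≡ 11
12^3 ≡ 18
12^6 ≡ 1
So ord_19(12) = 6.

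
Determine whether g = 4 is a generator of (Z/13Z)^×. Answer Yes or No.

No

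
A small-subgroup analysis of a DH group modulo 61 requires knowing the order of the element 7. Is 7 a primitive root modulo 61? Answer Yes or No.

Yes

φ(61) = 61 − 1 = 60 = 2^2 · 3 · 5.
An element g generates (Z/61Z)^× iff g^(60/q) ≢ 1 (mod 61) for each prime q ∈ {2, 3, 5}.
7^30 ≡ 60 (mod 61)  [q = 2: ≢ 1 ✓]
7^20 ≡ 47 (mod 61)  [q = 3: ≢ 1 ✓]
7^12 ≡ 34 (mod 61)  [q = 5: ≢ 1 ✓]
None equal 1, so ord_61(7) = 60: 7 is a primitive root.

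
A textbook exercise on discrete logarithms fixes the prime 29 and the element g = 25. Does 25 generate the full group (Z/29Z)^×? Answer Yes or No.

No

φ(29) = 29 − 1 = 28 = 2^2 · 7.
Test 25^(28/q) mod 29 for each prime factor q of 28:
25^14 ≡ 1 (mod 29)  [q = 2: ≡ 1 ✗]
25^4 ≡ 24 (mod 29)  [q = 7: ≢ 1 ✓]
Since 25^14 ≡ 1, the order of 25 divides 14 < 28, so 25 is not a primitive root.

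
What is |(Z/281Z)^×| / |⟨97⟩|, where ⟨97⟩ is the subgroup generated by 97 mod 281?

By Lagrange's theorem, ord_281(97) divides φ(281) = 281 − 1 = 280 = 2^3 · 5 · 7.
Divisors of 280: 1, 2, 4, 5, 7, 8, 10, 14, 20, 28, 35, 40, 56, 70, 140, 280.
Evaluate successive powers at the divisors of 280:
97^1 ≡ 97 (mod 281)
97^2 ≡ 136 (mod 281)
97^4 ≡ 231 (mod 281)
97^5 ≡ 208 (mod 281)
97^7 ≡ 188 (mod 281)
97^8 ≡ 252 (mod 281)
97^10 ≡ 271 (mod 281)
97^14 ≡ 219 (mod 281)
97^20 ≡ 100 (mod 281)
97^28 ≡ 191 (mod 281)
97^35 ≡ 221 (mod 281)
97^40 ≡ 165 (mod 281)
97^56 ≡ 232 (mod 281)
97^70 ≡ 228 (mod 281)
97^140 ≡ 280 (mod 281)
97^280 ≡ 1 (mod 281) ✓
So ord_281(97) = 280, hence |⟨97⟩| = 280.
Index = |(Z/281Z)^×| / |⟨97⟩| = 280 / 280 = 1.

1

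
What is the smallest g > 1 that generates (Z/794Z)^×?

φ(794) = φ(2)·φ(397) = 1·396 = 396 = 2^2 · 3^2 · 11.
g is a primitive root iff g^(396/q) ≢ 1 (mod 794) for each prime q ∈ {2, 3, 11}.
g = 2: gcd(2, 794) = 2 > 1, not a unit — skip.
g = 3: 3^198 ≡ 1 — hits 1, so not a primitive root.
g = 4: gcd(4, 794) = 2 > 1, not a unit — skip.
g = 5: 5^198 ≡ 793; 5^132 ≡ 759; 5^36 ≡ 687 — none is 1, so 5 is a primitive root.
Hence the least primitive root of 794 is 5.

5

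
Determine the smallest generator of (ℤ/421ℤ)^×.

2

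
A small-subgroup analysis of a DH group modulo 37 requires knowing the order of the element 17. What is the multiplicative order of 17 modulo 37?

36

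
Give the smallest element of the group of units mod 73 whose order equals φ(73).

5

φ(73) = 73 − 1 = 72 = 2^3 · 3^2.
g is a primitive root iff g^(72/q) ≢ 1 (mod 73) for each prime q ∈ {2, 3}.
g = 2: 2^36 ≡ 1 — hits 1, so not a primitive root.
g = 3: 3^36 ≡ 1 — hits 1, so not a primitive root.
g = 4: 4^36 ≡ 1 — hits 1, so not a primitive root.
g = 5: 5^36 ≡ 72; 5^24 ≡ 8 — none is 1, so 5 is a primitive root.
So 5 is the smallest generator of (Z/73Z)^×.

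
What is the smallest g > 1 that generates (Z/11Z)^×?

2

φ(11) = 11 − 1 = 10 = 2 · 5.
g is a primitive root iff g^(10/q) ≢ 1 (mod 11) for each prime q ∈ {2, 5}.
g = 2: 2^5 ≡ 10; 2^2 ≡ 4 — none is 1, so 2 is a primitive root.
Hence the least primitive root of 11 is 2.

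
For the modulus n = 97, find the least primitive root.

φ(97) = 97 − 1 = 96 = 2^5 · 3.
Test candidates g = 2, 3, … against the prime factors q ∈ {2, 3} of φ(97): g is a generator iff g^(96/q) ≢ 1 for every such q.
g = 2: 2^48 ≡ 1 — hits 1, so not a primitive root.
g = 3: 3^48 ≡ 1 — hits 1, so not a primitive root.
g = 4: 4^48 ≡ 1 — hits 1, so not a primitive root.
g = 5: 5^48 ≡ 96; 5^32 ≡ 35 — none is 1, so 5 is a primitive root.
The smallest primitive root modulo 97 is 5.

5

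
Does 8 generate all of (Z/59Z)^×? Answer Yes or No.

Yes

φ(59) = 59 − 1 = 58 = 2 · 29.
It suffices to check that the order of 8 is not a proper divisor of 58: compute 8^(58/q) for q ∈ {2, 29}.
8^29 ≡ 58 (mod 59)  [q = 2: ≢ 1 ✓]
8^2 ≡ 5 (mod 59)  [q = 29: ≢ 1 ✓]
Every test exponent gives a nontrivial residue, hence 8 generates the full group.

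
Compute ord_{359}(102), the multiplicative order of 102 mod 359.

Since 102 ∈ (Z/359Z)^×, its order divides φ(359) = 359 − 1 = 358 = 2 · 179.
Divisors of 358: 1, 2, 179, 358.
Evaluate successive powers at the divisors of 358:
102^1 ≡ 102
102^2 ≡ 352
102^179 ≡ 1
Therefore the multiplicative order of 102 modulo 359 is 179.

179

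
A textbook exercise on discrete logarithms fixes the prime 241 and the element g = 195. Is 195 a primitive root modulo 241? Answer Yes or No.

φ(241) = 241 − 1 = 240 = 2^4 · 3 · 5.
It suffices to check that the order of 195 is not a proper divisor of 240: compute 195^(240/q) for q ∈ {2, 3, 5}.
195^120 ≡ 240 (mod 241)  [q = 2: ≢ 1 ✓]
195^80 ≡ 15 (mod 241)  [q = 3: ≢ 1 ✓]
195^48 ≡ 87 (mod 241)  [q = 5: ≢ 1 ✓]
Every test exponent gives a nontrivial residue, hence 195 generates the full group.

Yes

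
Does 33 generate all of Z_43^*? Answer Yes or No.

φ(43) = 43 − 1 = 42 = 2 · 3 · 7.
Test 33^(42/q) mod 43 for each prime factor q of 42:
33^21 ≡ 42 (mod 43)  [q = 2: ≢ 1 ✓]
33^14 ≡ 36 (mod 43)  [q = 3: ≢ 1 ✓]
33^6 ≡ 35 (mod 43)  [q = 7: ≢ 1 ✓]
All checks pass, so 33 has order 42 and is a primitive root modulo 43.

Yes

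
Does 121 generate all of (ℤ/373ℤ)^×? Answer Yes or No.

No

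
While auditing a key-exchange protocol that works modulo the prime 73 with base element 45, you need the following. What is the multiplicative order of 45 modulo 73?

72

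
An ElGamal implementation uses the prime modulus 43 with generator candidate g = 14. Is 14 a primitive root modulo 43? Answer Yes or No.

φ(43) = 43 − 1 = 42 = 2 · 3 · 7.
Test 14^(42/q) mod 43 for each prime factor q of 42:
14^21 ≡ 1 (mod 43)  [q = 2: ≡ 1 ✗]
14^14 ≡ 6 (mod 43)  [q = 3: ≢ 1 ✓]
14^6 ≡ 21 (mod 43)  [q = 7: ≢ 1 ✓]
The check at q = 2 fails, so 14 generates a proper subgroup.

No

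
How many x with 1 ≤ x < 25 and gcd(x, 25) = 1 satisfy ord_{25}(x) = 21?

φ(25) = φ(5^2) = 5·(5−1) = 20 = 2^2 · 5.
(Z/25Z)^× is cyclic (|G| = 20); a cyclic group of order m has exactly φ(d) elements of each order d | m, and none otherwise.
21 does not divide 20, so no element of (Z/25Z)^× has order 21.

0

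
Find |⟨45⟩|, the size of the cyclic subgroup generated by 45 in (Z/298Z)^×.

The order of 45 must divide φ(298) = φ(2)·φ(149) = 1·148 = 148 = 2^2 · 37.
Divisors of 148: 1, 2, 4, 37, 74, 148.
Evaluate successive powers at the divisors of 148:
45^1 ≡ 45
45^2 ≡ 237
45^4 ≡ 145
45^37 ≡ 297
45^74 ≡ 1
Hence ord(45) = 74.

74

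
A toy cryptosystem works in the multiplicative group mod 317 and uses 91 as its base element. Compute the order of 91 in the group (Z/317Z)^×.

316

ord(91) | φ(317) = 317 − 1 = 316 = 2^2 · 79.
Divisors of 316: 1, 2, 4, 79, 158, 316.
Compute 91^d (mod 317) for the divisors d until we hit 1:
91^1 ≡ 91
91^2 ≡ 39
91^4 ≡ 253
91^79 ≡ 114
91^158 ≡ 316
91^316 ≡ 1
The smallest such exponent is 316, so the order of 91 is 316.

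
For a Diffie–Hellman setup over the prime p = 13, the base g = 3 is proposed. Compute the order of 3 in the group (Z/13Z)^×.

3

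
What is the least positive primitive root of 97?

5

φ(97) = 97 − 1 = 96 = 2^5 · 3.
Test candidates g = 2, 3, … against the prime factors q ∈ {2, 3} of φ(97): g is a generator iff g^(96/q) ≢ 1 for every such q.
g = 2: 2^48 ≡ 1 — hits 1, so not a primitive root.
g = 3: 3^48 ≡ 1 — hits 1, so not a primitive root.
g = 4: 4^48 ≡ 1 — hits 1, so not a primitive root.
g = 5: 5^48 ≡ 96; 5^32 ≡ 35 — none is 1, so 5 is a primitive root.
The smallest primitive root modulo 97 is 5.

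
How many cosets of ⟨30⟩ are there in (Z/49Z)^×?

By Lagrange's theorem, ord_49(30) divides φ(49) = φ(7^2) = 7·(7−1) = 42 = 2 · 3 · 7.
Divisors of 42: 1, 2, 3, 6, 7, 14, 21, 42.
Test each divisor d:
30^1 ≡ 30 (mod 49)
30^2 ≡ 18 (mod 49)
30^3 ≡ 1 (mod 49) ✓
The order of 30 is 3, so the subgroup it generates has 3 elements.
Index = |(Z/49Z)^×| / |⟨30⟩| = 42 / 3 = 14.

14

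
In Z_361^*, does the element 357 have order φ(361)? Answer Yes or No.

Yes

φ(361) = φ(19^2) = 19·(19−1) = 342 = 2 · 3^2 · 19.
An element g generates (Z/361Z)^× iff g^(342/q) ≢ 1 (mod 361) for each prime q ∈ {2, 3, 19}.
357^171 ≡ 360 (mod 361)  [q = 2: ≢ 1 ✓]
357^114 ≡ 68 (mod 361)  [q = 3: ≢ 1 ✓]
357^18 ≡ 115 (mod 361)  [q = 19: ≢ 1 ✓]
Every test exponent gives a nontrivial residue, hence 357 generates the full group.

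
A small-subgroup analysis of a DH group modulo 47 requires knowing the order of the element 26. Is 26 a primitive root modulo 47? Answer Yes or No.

φ(47) = 47 − 1 = 46 = 2 · 23.
Test 26^(46/q) mod 47 for each prime factor q of 46:
26^23 ≡ 46 (mod 47)  [q = 2: ≢ 1 ✓]
26^2 ≡ 18 (mod 47)  [q = 23: ≢ 1 ✓]
All checks pass, so 26 has order 46 and is a primitive root modulo 47.

Yes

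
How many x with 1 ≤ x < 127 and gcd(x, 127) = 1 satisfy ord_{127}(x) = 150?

φ(127) = 127 − 1 = 126 = 2 · 3^2 · 7.
In a cyclic group of order 126, there are φ(d) elements of order d for each divisor d of 126, and zero for non-divisors.
Since 150 ∤ 126, the count is 0.

0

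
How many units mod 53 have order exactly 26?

12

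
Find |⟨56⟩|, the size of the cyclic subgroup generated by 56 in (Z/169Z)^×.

ord(56) | φ(169) = φ(13^2) = 13·(13−1) = 156 = 2^2 · 3 · 13.
Divisors of 156: 1, 2, 3, 4, 6, 12, 13, 26, 39, 52, 78, 156.
Check 56^d mod 169 for each divisor in increasing order:
56^1 ≡ 56 (mod 169)
56^2 ≡ 94 (mod 169)
56^3 ≡ 25 (mod 169)
56^4 ≡ 48 (mod 169)
56^6 ≡ 118 (mod 169)
56^12 ≡ 66 (mod 169)
56^13 ≡ 147 (mod 169)
56^26 ≡ 146 (mod 169)
56^39 ≡ 168 (mod 169)
56^52 ≡ 22 (mod 169)
56^78 ≡ 1 (mod 169) ✓
Therefore the multiplicative order of 56 modulo 169 is 78.

78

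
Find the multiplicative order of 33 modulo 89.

The order of 33 must divide φ(89) = 89 − 1 = 88 = 2^3 · 11.
Divisors of 88: 1, 2, 4, 8, 11, 22, 44, 88.
Test each divisor d:
33^1 ≡ 33
33^2 ≡ 21
33^4 ≡ 85
33^8 ≡ 16
33^11 ≡ 52
33^22 ≡ 34
33^44 ≡ 88
33^88 ≡ 1
Hence ord(33) = 88.

88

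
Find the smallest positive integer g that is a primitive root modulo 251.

6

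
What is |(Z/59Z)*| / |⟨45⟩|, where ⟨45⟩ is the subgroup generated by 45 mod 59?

Since 45 ∈ (Z/59Z)^×, its order divides φ(59) = 59 − 1 = 58 = 2 · 29.
Divisors of 58: 1, 2, 29, 58.
Compute 45^d (mod 59) for the divisors d until we hit 1:
45^1 ≡ 45 (mod 59)
45^2 ≡ 19 (mod 59)
45^29 ≡ 1 (mod 59) ✓
The order of 45 is 29, so the subgroup it generates has 29 elements.
[(Z/59Z)^× : ⟨45⟩] = 58/29 = 2.

2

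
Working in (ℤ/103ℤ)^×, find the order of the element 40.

ord(40) | φ(103) = 103 − 1 = 102 = 2 · 3 · 17.
Divisors of 102: 1, 2, 3, 6, 17, 34, 51, 102.
Compute 40^d (mod 103) for the divisors d until we hit 1:
40^1 ≡ 40 (mod 103)
40^2 ≡ 55 (mod 103)
40^3 ≡ 37 (mod 103)
40^6 ≡ 30 (mod 103)
40^17 ≡ 57 (mod 103)
40^34 ≡ 56 (mod 103)
40^51 ≡ 102 (mod 103)
40^102 ≡ 1 (mod 103) ✓
Hence ord(40) = 102.

102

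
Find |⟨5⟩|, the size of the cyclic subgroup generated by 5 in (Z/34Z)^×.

16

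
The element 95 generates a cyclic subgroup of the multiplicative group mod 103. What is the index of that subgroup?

The order of 95 must divide φ(103) = 103 − 1 = 102 = 2 · 3 · 17.
Divisors of 102: 1, 2, 3, 6, 17, 34, 51, 102.
Test each divisor d:
95^1 ≡ 95
95^2 ≡ 64
95^3 ≡ 3
95^6 ≡ 9
95^17 ≡ 102
95^34 ≡ 1
Thus |⟨95⟩| = ord(95) = 34.
The index is φ(103) / ord(95) = 102 / 34 = 3.

3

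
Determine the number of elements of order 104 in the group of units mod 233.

0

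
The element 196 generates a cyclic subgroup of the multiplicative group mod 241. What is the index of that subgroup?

2

ord(196) | φ(241) = 241 − 1 = 240 = 2^4 · 3 · 5.
Divisors of 240: 1, 2, 3, 4, 5, 6, 8, 10, 12, 15, 16, 20, 24, 30, 40, 48, 60, 80, 120, 240.
Evaluate successive powers at the divisors of 240:
196^1 ≡ 196 (mod 241)
196^2 ≡ 97 (mod 241)
196^3 ≡ 214 (mod 241)
196^4 ≡ 10 (mod 241)
196^5 ≡ 32 (mod 241)
196^6 ≡ 6 (mod 241)
196^8 ≡ 100 (mod 241)
196^10 ≡ 60 (mod 241)
196^12 ≡ 36 (mod 241)
196^15 ≡ 233 (mod 241)
196^16 ≡ 119 (mod 241)
196^20 ≡ 226 (mod 241)
196^24 ≡ 91 (mod 241)
196^30 ≡ 64 (mod 241)
196^40 ≡ 225 (mod 241)
196^48 ≡ 87 (mod 241)
196^60 ≡ 240 (mod 241)
196^80 ≡ 15 (mod 241)
196^120 ≡ 1 (mod 241) ✓
Thus |⟨196⟩| = ord(196) = 120.
The index is φ(241) / ord(196) = 240 / 120 = 2.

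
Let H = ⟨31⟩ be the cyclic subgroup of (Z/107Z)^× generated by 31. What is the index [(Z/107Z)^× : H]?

Since 31 ∈ (Z/107Z)^×, its order divides φ(107) = 107 − 1 = 106 = 2 · 53.
Divisors of 106: 1, 2, 53, 106.
Evaluate successive powers at the divisors of 106:
31^1 ≡ 31 (mod 107)
31^2 ≡ 105 (mod 107)
31^53 ≡ 106 (mod 107)
31^106 ≡ 1 (mod 107) ✓
The order of 31 is 106, so the subgroup it generates has 106 elements.
[(Z/107Z)^× : ⟨31⟩] = 106/106 = 1.

1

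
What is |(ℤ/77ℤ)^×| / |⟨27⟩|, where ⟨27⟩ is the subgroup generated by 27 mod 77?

6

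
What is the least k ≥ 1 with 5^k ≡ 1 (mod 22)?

The order of 5 must divide φ(22) = φ(2)·φ(11) = 1·10 = 10 = 2 · 5.
Divisors of 10: 1, 2, 5, 10.
Evaluate successive powers at the divisors of 10:
5^1 ≡ 5 (mod 22)
5^2 ≡ 3 (mod 22)
5^5 ≡ 1 (mod 22) ✓
The smallest such exponent is 5, so the order of 5 is 5.

5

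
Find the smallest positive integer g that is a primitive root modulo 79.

φ(79) = 79 − 1 = 78 = 2 · 3 · 13.
g is a primitive root iff g^(78/q) ≢ 1 (mod 79) for each prime q ∈ {2, 3, 13}.
g = 2: 2^39 ≡ 1 — hits 1, so not a primitive root.
g = 3: 3^39 ≡ 78; 3^26 ≡ 23; 3^6 ≡ 18 — none is 1, so 3 is a primitive root.
The smallest primitive root modulo 79 is 3.

3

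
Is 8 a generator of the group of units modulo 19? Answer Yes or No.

No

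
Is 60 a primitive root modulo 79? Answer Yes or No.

Yes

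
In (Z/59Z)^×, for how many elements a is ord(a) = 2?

φ(59) = 59 − 1 = 58 = 2 · 29.
In a cyclic group of order 58, there are φ(d) elements of order d for each divisor d of 58, and zero for non-divisors.
2 | 58, and φ(2) = 2 − 1 = 1.

1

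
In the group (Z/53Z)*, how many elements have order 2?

φ(53) = 53 − 1 = 52 = 2^2 · 13.
(Z/53Z)^× is cyclic (|G| = 52); a cyclic group of order m has exactly φ(d) elements of each order d | m, and none otherwise.
2 | 52, and φ(2) = 2 − 1 = 1.

1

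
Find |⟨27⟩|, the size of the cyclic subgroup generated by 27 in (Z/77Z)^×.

ord(27) | φ(77) = φ(7·11) = (7−1)·(11−1) = 6·10 = 60 = 2^2 · 3 · 5.
Divisors of 60: 1, 2, 3, 4, 5, 6, 10, 12, 15, 20, 30, 60.
Compute 27^d (mod 77) for the divisors d until we hit 1:
27^1 ≡ 27 (mod 77)
27^2 ≡ 36 (mod 77)
27^3 ≡ 48 (mod 77)
27^4 ≡ 64 (mod 77)
27^5 ≡ 34 (mod 77)
27^6 ≡ 71 (mod 77)
27^10 ≡ 1 (mod 77) ✓
Hence ord(27) = 10.

10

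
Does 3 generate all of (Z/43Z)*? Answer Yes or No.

Yes

φ(43) = 43 − 1 = 42 = 2 · 3 · 7.
3 is a primitive root mod 43 iff 3^(φ(43)/q) ≢ 1 for every prime q | φ(43), i.e. q ∈ {2, 3, 7}.
3^21 ≡ 42 (mod 43)  [q = 2: ≢ 1 ✓]
3^14 ≡ 36 (mod 43)  [q = 3: ≢ 1 ✓]
3^6 ≡ 41 (mod 43)  [q = 7: ≢ 1 ✓]
All checks pass, so 3 has order 42 and is a primitive root modulo 43.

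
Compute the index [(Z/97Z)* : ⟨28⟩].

The order of 28 must divide φ(97) = 97 − 1 = 96 = 2^5 · 3.
Divisors of 96: 1, 2, 3, 4, 6, 8, 12, 16, 24, 32, 48, 96.
Compute 28^d (mod 97) for the divisors d until we hit 1:
28^1 ≡ 28 (mod 97)
28^2 ≡ 8 (mod 97)
28^3 ≡ 30 (mod 97)
28^4 ≡ 64 (mod 97)
28^6 ≡ 27 (mod 97)
28^8 ≡ 22 (mod 97)
28^12 ≡ 50 (mod 97)
28^16 ≡ 96 (mod 97)
28^24 ≡ 75 (mod 97)
28^32 ≡ 1 (mod 97) ✓
The order of 28 is 32, so the subgroup it generates has 32 elements.
[(Z/97Z)^× : ⟨28⟩] = 96/32 = 3.

3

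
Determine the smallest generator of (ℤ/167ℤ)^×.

5

φ(167) = 167 − 1 = 166 = 2 · 83.
g is a primitive root iff g^(166/q) ≢ 1 (mod 167) for each prime q ∈ {2, 83}.
g = 2: 2^83 ≡ 1 — hits 1, so not a primitive root.
g = 3: 3^83 ≡ 1 — hits 1, so not a primitive root.
g = 4: 4^83 ≡ 1 — hits 1, so not a primitive root.
g = 5: 5^83 ≡ 166; 5^2 ≡ 25 — none is 1, so 5 is a primitive root.
Hence the least primitive root of 167 is 5.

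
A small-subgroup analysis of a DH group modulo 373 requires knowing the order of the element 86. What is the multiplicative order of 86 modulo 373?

The order of 86 must divide φ(373) = 373 − 1 = 372 = 2^2 · 3 · 31.
Divisors of 372: 1, 2, 3, 4, 6, 12, 31, 62, 93, 124, 186, 372.
Compute 86^d (mod 373) for the divisors d until we hit 1:
86^1 ≡ 86 (mod 373)
86^2 ≡ 309 (mod 373)
86^3 ≡ 91 (mod 373)
86^4 ≡ 366 (mod 373)
86^6 ≡ 75 (mod 373)
86^12 ≡ 30 (mod 373)
86^31 ≡ 1 (mod 373) ✓
Therefore the multiplicative order of 86 modulo 373 is 31.

31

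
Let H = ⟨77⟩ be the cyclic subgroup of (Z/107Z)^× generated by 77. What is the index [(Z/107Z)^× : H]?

By Lagrange's theorem, ord_107(77) divides φ(107) = 107 − 1 = 106 = 2 · 53.
Divisors of 106: 1, 2, 53, 106.
Test each divisor d:
77^1 ≡ 77 (mod 107)
77^2 ≡ 44 (mod 107)
77^53 ≡ 106 (mod 107)
77^106 ≡ 1 (mod 107) ✓
So ord_107(77) = 106, hence |⟨77⟩| = 106.
[(Z/107Z)^× : ⟨77⟩] = 106/106 = 1.

1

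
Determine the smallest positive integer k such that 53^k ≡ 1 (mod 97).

48

The order of 53 must divide φ(97) = 97 − 1 = 96 = 2^5 · 3.
Divisors of 96: 1, 2, 3, 4, 6, 8, 12, 16, 24, 32, 48, 96.
Test each divisor d:
53^1 ≡ 53 (mod 97)
53^2 ≡ 93 (mod 97)
53^3 ≡ 79 (mod 97)
53^4 ≡ 16 (mod 97)
53^6 ≡ 33 (mod 97)
53^8 ≡ 62 (mod 97)
53^12 ≡ 22 (mod 97)
53^16 ≡ 61 (mod 97)
53^24 ≡ 96 (mod 97)
53^32 ≡ 35 (mod 97)
53^48 ≡ 1 (mod 97) ✓
Hence ord(53) = 48.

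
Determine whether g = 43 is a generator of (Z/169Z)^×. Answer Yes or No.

No

φ(169) = φ(13^2) = 13·(13−1) = 156 = 2^2 · 3 · 13.
Test 43^(156/q) mod 169 for each prime factor q of 156:
43^78 ≡ 1 (mod 169)  [q = 2: ≡ 1 ✗]
43^52 ≡ 22 (mod 169)  [q = 3: ≢ 1 ✓]
43^12 ≡ 27 (mod 169)  [q = 13: ≢ 1 ✓]
Since 43^78 ≡ 1, the order of 43 divides 78 < 156, so 43 is not a primitive root.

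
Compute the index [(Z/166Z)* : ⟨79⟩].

1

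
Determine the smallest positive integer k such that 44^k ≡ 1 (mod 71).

70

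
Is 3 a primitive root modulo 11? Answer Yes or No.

φ(11) = 11 − 1 = 10 = 2 · 5.
Test 3^(10/q) mod 11 for each prime factor q of 10:
3^5 ≡ 1 (mod 11)  [q = 2: ≡ 1 ✗]
3^2 ≡ 9 (mod 11)  [q = 5: ≢ 1 ✓]
The check at q = 2 fails, so 3 generates a proper subgroup.

No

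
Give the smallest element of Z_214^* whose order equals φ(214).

φ(214) = φ(2)·φ(107) = 1·106 = 106 = 2 · 53.
Test candidates g = 2, 3, … against the prime factors q ∈ {2, 53} of φ(214): g is a generator iff g^(106/q) ≢ 1 for every such q.
g = 2: gcd(2, 214) = 2 > 1, not a unit — skip.
g = 3: 3^53 ≡ 1 — hits 1, so not a primitive root.
g = 4: gcd(4, 214) = 2 > 1, not a unit — skip.
g = 5: 5^53 ≡ 213; 5^2 ≡ 25 — none is 1, so 5 is a primitive root.
Hence the least primitive root of 214 is 5.

5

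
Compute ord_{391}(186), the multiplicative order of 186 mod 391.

22

ord(186) | φ(391) = φ(17·23) = (17−1)·(23−1) = 16·22 = 352 = 2^5 · 11.
Divisors of 352: 1, 2, 4, 8, 11, 16, 22, 32, 44, 88, 176, 352.
Compute 186^d (mod 391) for the divisors d until we hit 1:
186^1 ≡ 186 (mod 391)
186^2 ≡ 188 (mod 391)
186^4 ≡ 154 (mod 391)
186^8 ≡ 256 (mod 391)
186^11 ≡ 254 (mod 391)
186^16 ≡ 239 (mod 391)
186^22 ≡ 1 (mod 391) ✓
Therefore the multiplicative order of 186 modulo 391 is 22.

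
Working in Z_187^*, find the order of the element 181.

By Lagrange's theorem, ord_187(181) divides φ(187) = φ(11·17) = (11−1)·(17−1) = 10·16 = 160 = 2^5 · 5.
Divisors of 160: 1, 2, 4, 5, 8, 10, 16, 20, 32, 40, 80, 160.
Evaluate successive powers at the divisors of 160:
181^1 ≡ 181 (mod 187)
181^2 ≡ 36 (mod 187)
181^4 ≡ 174 (mod 187)
181^5 ≡ 78 (mod 187)
181^8 ≡ 169 (mod 187)
181^10 ≡ 100 (mod 187)
181^16 ≡ 137 (mod 187)
181^20 ≡ 89 (mod 187)
181^32 ≡ 69 (mod 187)
181^40 ≡ 67 (mod 187)
181^80 ≡ 1 (mod 187) ✓
Hence ord(181) = 80.

80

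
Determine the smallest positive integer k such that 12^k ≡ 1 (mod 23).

11

The order of 12 must divide φ(23) = 23 − 1 = 22 = 2 · 11.
Divisors of 22: 1, 2, 11, 22.
Compute 12^d (mod 23) for the divisors d until we hit 1:
12^1 ≡ 12
12^2 ≡ 6
12^11 ≡ 1
Therefore the multiplicative order of 12 modulo 23 is 11.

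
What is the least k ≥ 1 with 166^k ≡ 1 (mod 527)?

60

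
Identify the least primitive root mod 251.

φ(251) = 251 − 1 = 250 = 2 · 5^3.
g is a primitive root iff g^(250/q) ≢ 1 (mod 251) for each prime q ∈ {2, 5}.
g = 2: 2^125 ≡ 250; 2^50 ≡ 1 — hits 1, so not a primitive root.
g = 3: 3^125 ≡ 1 — hits 1, so not a primitive root.
g = 4: 4^125 ≡ 1 — hits 1, so not a primitive root.
g = 5: 5^125 ≡ 1 — hits 1, so not a primitive root.
g = 6: 6^125 ≡ 250; 6^50 ≡ 219 — none is 1, so 6 is a primitive root.
Hence the least primitive root of 251 is 6.

6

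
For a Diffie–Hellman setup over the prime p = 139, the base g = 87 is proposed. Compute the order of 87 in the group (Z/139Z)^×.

46

ord(87) | φ(139) = 139 − 1 = 138 = 2 · 3 · 23.
Divisors of 138: 1, 2, 3, 6, 23, 46, 69, 138.
Compute 87^d (mod 139) for the divisors d until we hit 1:
87^1 ≡ 87 (mod 139)
87^2 ≡ 63 (mod 139)
87^3 ≡ 60 (mod 139)
87^6 ≡ 125 (mod 139)
87^23 ≡ 138 (mod 139)
87^46 ≡ 1 (mod 139) ✓
The smallest such exponent is 46, so the order of 87 is 46.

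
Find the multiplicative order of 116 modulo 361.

18

Since 116 ∈ (Z/361Z)^×, its order divides φ(361) = φ(19^2) = 19·(19−1) = 342 = 2 · 3^2 · 19.
Divisors of 342: 1, 2, 3, 6, 9, 18, 19, 38, 57, 114, 171, 342.
Test each divisor d:
116^1 ≡ 116
116^2 ≡ 99
116^3 ≡ 293
116^6 ≡ 292
116^9 ≡ 360
116^18 ≡ 1
Hence ord(116) = 18.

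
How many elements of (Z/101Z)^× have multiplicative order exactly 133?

0

φ(101) = 101 − 1 = 100 = 2^2 · 5^2.
(Z/101Z)^× is cyclic (|G| = 100); a cyclic group of order m has exactly φ(d) elements of each order d | m, and none otherwise.
Since 133 ∤ 100, the count is 0.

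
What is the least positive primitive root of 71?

φ(71) = 71 − 1 = 70 = 2 · 5 · 7.
g is a primitive root iff g^(70/q) ≢ 1 (mod 71) for each prime q ∈ {2, 5, 7}.
g = 2: 2^35 ≡ 1 — hits 1, so not a primitive root.
g = 3: 3^35 ≡ 1 — hits 1, so not a primitive root.
g = 4: 4^35 ≡ 1 — hits 1, so not a primitive root.
g = 5: 5^35 ≡ 1 — hits 1, so not a primitive root.
g = 6: 6^35 ≡ 1 — hits 1, so not a primitive root.
g = 7: 7^35 ≡ 70; 7^14 ≡ 54; 7^10 ≡ 45 — none is 1, so 7 is a primitive root.
The smallest primitive root modulo 71 is 7.

7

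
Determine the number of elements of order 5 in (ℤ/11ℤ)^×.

4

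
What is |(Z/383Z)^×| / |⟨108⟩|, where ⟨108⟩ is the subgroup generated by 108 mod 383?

The order of 108 must divide φ(383) = 383 − 1 = 382 = 2 · 191.
Divisors of 382: 1, 2, 191, 382.
Check 108^d mod 383 for each divisor in increasing order:
108^1 ≡ 108
108^2 ≡ 174
108^191 ≡ 1
Thus |⟨108⟩| = ord(108) = 191.
Index = |(Z/383Z)^×| / |⟨108⟩| = 382 / 191 = 2.

2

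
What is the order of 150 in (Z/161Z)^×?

66

By Lagrange's theorem, ord_161(150) divides φ(161) = φ(7·23) = (7−1)·(23−1) = 6·22 = 132 = 2^2 · 3 · 11.
Divisors of 132: 1, 2, 3, 4, 6, 11, 12, 22, 33, 44, 66, 132.
Test each divisor d:
150^1 ≡ 150
150^2 ≡ 121
150^3 ≡ 118
150^4 ≡ 151
150^6 ≡ 78
150^11 ≡ 47
150^12 ≡ 127
150^22 ≡ 116
150^33 ≡ 139
150^44 ≡ 93
150^66 ≡ 1
The smallest such exponent is 66, so the order of 150 is 66.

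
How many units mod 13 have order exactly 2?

φ(13) = 13 − 1 = 12 = 2^2 · 3.
Since (Z/13Z)^× is cyclic of order 12, the number of elements of order d is φ(d) when d | 12 and 0 otherwise.
2 | 12, and φ(2) = 2 − 1 = 1.

1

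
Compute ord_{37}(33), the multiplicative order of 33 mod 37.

9

The order of 33 must divide φ(37) = 37 − 1 = 36 = 2^2 · 3^2.
Divisors of 36: 1, 2, 3, 4, 6, 9, 12, 18, 36.
Test each divisor d:
33^1 ≡ 33 (mod 37)
33^2 ≡ 16 (mod 37)
33^3 ≡ 10 (mod 37)
33^4 ≡ 34 (mod 37)
33^6 ≡ 26 (mod 37)
33^9 ≡ 1 (mod 37) ✓
The smallest such exponent is 9, so the order of 33 is 9.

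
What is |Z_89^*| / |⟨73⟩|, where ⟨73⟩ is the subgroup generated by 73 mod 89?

4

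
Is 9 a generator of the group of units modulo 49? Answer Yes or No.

φ(49) = φ(7^2) = 7·(7−1) = 42 = 2 · 3 · 7.
9 is a primitive root mod 49 iff 9^(φ(49)/q) ≢ 1 for every prime q | φ(49), i.e. q ∈ {2, 3, 7}.
9^21 ≡ 1 (mod 49)  [q = 2: ≡ 1 ✗]
9^14 ≡ 18 (mod 49)  [q = 3: ≢ 1 ✓]
9^6 ≡ 36 (mod 49)  [q = 7: ≢ 1 ✓]
The check at q = 2 fails, so 9 generates a proper subgroup.

No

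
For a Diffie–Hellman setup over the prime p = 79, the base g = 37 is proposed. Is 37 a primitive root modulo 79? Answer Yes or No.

Yes

φ(79) = 79 − 1 = 78 = 2 · 3 · 13.
37 is a primitive root mod 79 iff 37^(φ(79)/q) ≢ 1 for every prime q | φ(79), i.e. q ∈ {2, 3, 13}.
37^39 ≡ 78 (mod 79)  [q = 2: ≢ 1 ✓]
37^26 ≡ 23 (mod 79)  [q = 3: ≢ 1 ✓]
37^6 ≡ 38 (mod 79)  [q = 13: ≢ 1 ✓]
Every test exponent gives a nontrivial residue, hence 37 generates the full group.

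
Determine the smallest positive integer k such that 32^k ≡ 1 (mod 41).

The order of 32 must divide φ(41) = 41 − 1 = 40 = 2^3 · 5.
Divisors of 40: 1, 2, 4, 5, 8, 10, 20, 40.
Check 32^d mod 41 for each divisor in increasing order:
32^1 ≡ 32 (mod 41)
32^2 ≡ 40 (mod 41)
32^4 ≡ 1 (mod 41) ✓
Hence ord(32) = 4.

4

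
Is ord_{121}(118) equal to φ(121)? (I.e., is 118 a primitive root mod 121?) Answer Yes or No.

φ(121) = φ(11^2) = 11·(11−1) = 110 = 2 · 5 · 11.
An element g generates (Z/121Z)^× iff g^(110/q) ≢ 1 (mod 121) for each prime q ∈ {2, 5, 11}.
118^55 ≡ 120 (mod 121)  [q = 2: ≢ 1 ✓]
118^22 ≡ 9 (mod 121)  [q = 5: ≢ 1 ✓]
118^10 ≡ 1 (mod 121)  [q = 11: ≡ 1 ✗]
118^10 ≡ 1 shows ord(118) | 10, strictly less than φ(121); not a primitive root.

No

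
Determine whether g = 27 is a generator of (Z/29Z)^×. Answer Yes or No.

Yes

φ(29) = 29 − 1 = 28 = 2^2 · 7.
An element g generates (Z/29Z)^× iff g^(28/q) ≢ 1 (mod 29) for each prime q ∈ {2, 7}.
27^14 ≡ 28 (mod 29)  [q = 2: ≢ 1 ✓]
27^4 ≡ 16 (mod 29)  [q = 7: ≢ 1 ✓]
All checks pass, so 27 has order 28 and is a primitive root modulo 29.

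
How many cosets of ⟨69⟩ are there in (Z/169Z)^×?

2

Since 69 ∈ (Z/169Z)^×, its order divides φ(169) = φ(13^2) = 13·(13−1) = 156 = 2^2 · 3 · 13.
Divisors of 156: 1, 2, 3, 4, 6, 12, 13, 26, 39, 52, 78, 156.
Check 69^d mod 169 for each divisor in increasing order:
69^1 ≡ 69 (mod 169)
69^2 ≡ 29 (mod 169)
69^3 ≡ 142 (mod 169)
69^4 ≡ 165 (mod 169)
69^6 ≡ 53 (mod 169)
69^12 ≡ 105 (mod 169)
69^13 ≡ 147 (mod 169)
69^26 ≡ 146 (mod 169)
69^39 ≡ 168 (mod 169)
69^52 ≡ 22 (mod 169)
69^78 ≡ 1 (mod 169) ✓
Thus |⟨69⟩| = ord(69) = 78.
The index is φ(169) / ord(69) = 156 / 78 = 2.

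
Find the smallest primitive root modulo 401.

φ(401) = 401 − 1 = 400 = 2^4 · 5^2.
g is a primitive root iff g^(400/q) ≢ 1 (mod 401) for each prime q ∈ {2, 5}.
g = 2: 2^200 ≡ 1 — hits 1, so not a primitive root.
g = 3: 3^200 ≡ 400; 3^80 ≡ 72 — none is 1, so 3 is a primitive root.
The smallest primitive root modulo 401 is 3.

3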